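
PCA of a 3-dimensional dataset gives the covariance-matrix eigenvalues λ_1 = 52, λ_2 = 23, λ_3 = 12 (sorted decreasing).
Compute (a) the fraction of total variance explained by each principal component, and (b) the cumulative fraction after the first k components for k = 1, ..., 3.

Step 1 — total variance = trace(Sigma) = Σ λ_i = 52 + 23 + 12 = 87.

Step 2 — fraction explained by component i = λ_i / Σ λ:
  PC1: 52/87 = 0.5977
  PC2: 23/87 = 0.2644
  PC3: 12/87 = 0.1379

Step 3 — cumulative fraction after k components = (λ_1 + ... + λ_k) / Σ λ:
  k = 1: 52/87 = 0.5977
  k = 2: (52 + 23)/87 = 75/87 = 0.8621
  k = 3: (52 + 23 + 12)/87 = 87/87 = 1

Summary (fraction, with percent):

explained: PC1 0.5977 (59.77%), PC2 0.2644 (26.44%), PC3 0.1379 (13.79%);  cumulative: 0.5977, 0.8621, 1


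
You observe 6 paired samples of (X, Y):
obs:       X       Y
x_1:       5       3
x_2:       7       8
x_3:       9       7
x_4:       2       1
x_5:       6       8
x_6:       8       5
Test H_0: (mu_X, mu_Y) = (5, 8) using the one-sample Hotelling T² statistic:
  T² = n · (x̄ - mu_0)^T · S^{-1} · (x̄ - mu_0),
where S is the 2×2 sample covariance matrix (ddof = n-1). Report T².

Step 1 — sample mean vector:
  mean(X) = (5 + 7 + 9 + 2 + 6 + 8) / 6 = 37/6 = 6.1667
  mean(Y) = (3 + 8 + 7 + 1 + 8 + 5) / 6 = 32/6 = 5.3333
  x̄ = (6.1667, 5.3333),  deviation x̄ - mu_0 = (6.1667, 5.3333) - (5, 8) = (1.1667, -2.6667).

Step 2 — sample covariance matrix, S[i,j] = (1/(n-1)) · Σ_k (x_{k,i} - mean_i) · (x_{k,j} - mean_j), divisor n-1 = 5:
  S[X,X] = ((-1.1667)·(-1.1667) + (0.8333)·(0.8333) + (2.8333)·(2.8333) + (-4.1667)·(-4.1667) + (-0.1667)·(-0.1667) + (1.8333)·(1.8333)) / 5 = 30.8333/5 = 6.1667
  S[X,Y] = ((-1.1667)·(-2.3333) + (0.8333)·(2.6667) + (2.8333)·(1.6667) + (-4.1667)·(-4.3333) + (-0.1667)·(2.6667) + (1.8333)·(-0.3333)) / 5 = 26.6667/5 = 5.3333
  S[Y,Y] = ((-2.3333)·(-2.3333) + (2.6667)·(2.6667) + (1.6667)·(1.6667) + (-4.3333)·(-4.3333) + (2.6667)·(2.6667) + (-0.3333)·(-0.3333)) / 5 = 41.3333/5 = 8.2667
  S = [[6.1667, 5.3333],
 [5.3333, 8.2667]].

Step 3 — invert S. det(S) = 6.1667·8.2667 - (5.3333)² = 22.5333.
  S^{-1} = (1/det) · [[d, -b], [-b, a]] = [[0.3669, -0.2367],
 [-0.2367, 0.2737]].

Step 4 — quadratic form (x̄ - mu_0)^T · S^{-1} · (x̄ - mu_0):
  S^{-1} · (x̄ - mu_0) = (1.0592, -1.0059),
  (x̄ - mu_0)^T · [...] = (1.1667)·(1.0592) + (-2.6667)·(-1.0059) = 3.9181.

Step 5 — scale by n: T² = 6 · 3.9181 = 23.5089.

T² ≈ 23.5089


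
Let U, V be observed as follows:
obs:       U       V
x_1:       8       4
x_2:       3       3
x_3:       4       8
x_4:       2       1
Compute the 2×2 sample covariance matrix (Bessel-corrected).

Step 1 — column means:
  mean(U) = (8 + 3 + 4 + 2) / 4 = 17/4 = 4.25
  mean(V) = (4 + 3 + 8 + 1) / 4 = 16/4 = 4

Step 2 — sample covariance S[i,j] = (1/(n-1)) · Σ_k (x_{k,i} - mean_i) · (x_{k,j} - mean_j), with n-1 = 3.
  S[U,U] = ((3.75)·(3.75) + (-1.25)·(-1.25) + (-0.25)·(-0.25) + (-2.25)·(-2.25)) / 3 = 20.75/3 = 6.9167
  S[U,V] = ((3.75)·(0) + (-1.25)·(-1) + (-0.25)·(4) + (-2.25)·(-3)) / 3 = 7/3 = 2.3333
  S[V,V] = ((0)·(0) + (-1)·(-1) + (4)·(4) + (-3)·(-3)) / 3 = 26/3 = 8.6667

S is symmetric (S[j,i] = S[i,j]). Assembling:

S = [[6.9167, 2.3333],
 [2.3333, 8.6667]]


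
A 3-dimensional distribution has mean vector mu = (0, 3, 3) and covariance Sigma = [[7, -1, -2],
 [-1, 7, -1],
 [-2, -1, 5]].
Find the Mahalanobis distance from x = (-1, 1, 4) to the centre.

Step 1 — centre the observation: (x - mu) = (-1, -2, 1).

Step 2 — invert Sigma (cofactor / det for 3×3, or solve directly):
  Sigma^{-1} = [[0.1692, 0.0348, 0.0746],
 [0.0348, 0.1542, 0.0448],
 [0.0746, 0.0448, 0.2388]].

Step 3 — form the quadratic (x - mu)^T · Sigma^{-1} · (x - mu):
  Sigma^{-1} · (x - mu) = (-0.1642, -0.2985, 0.0746).
  (x - mu)^T · [Sigma^{-1} · (x - mu)] = (-1)·(-0.1642) + (-2)·(-0.2985) + (1)·(0.0746) = 0.8358.

Step 4 — take square root: d = √(0.8358) ≈ 0.9142.

d(x, mu) = √(0.8358) ≈ 0.9142


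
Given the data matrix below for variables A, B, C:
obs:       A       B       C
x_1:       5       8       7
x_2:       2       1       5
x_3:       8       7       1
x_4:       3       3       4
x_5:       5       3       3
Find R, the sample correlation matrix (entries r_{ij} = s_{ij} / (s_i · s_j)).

Step 1 — column means:
  mean(A) = (5 + 2 + 8 + 3 + 5) / 5 = 23/5 = 4.6
  mean(B) = (8 + 1 + 7 + 3 + 3) / 5 = 22/5 = 4.4
  mean(C) = (7 + 5 + 1 + 4 + 3) / 5 = 20/5 = 4

Step 2 — sample variances and covariances s[i,j] = (1/(n-1)) · Σ_k (x_{k,i} - mean_i) · (x_{k,j} - mean_j), with n-1 = 4:
  s[A,A] = ((0.4)·(0.4) + (-2.6)·(-2.6) + (3.4)·(3.4) + (-1.6)·(-1.6) + (0.4)·(0.4)) / 4 = 21.2/4 = 5.3
  s[A,B] = ((0.4)·(3.6) + (-2.6)·(-3.4) + (3.4)·(2.6) + (-1.6)·(-1.4) + (0.4)·(-1.4)) / 4 = 20.8/4 = 5.2
  s[A,C] = ((0.4)·(3) + (-2.6)·(1) + (3.4)·(-3) + (-1.6)·(0) + (0.4)·(-1)) / 4 = -12/4 = -3
  s[B,B] = ((3.6)·(3.6) + (-3.4)·(-3.4) + (2.6)·(2.6) + (-1.4)·(-1.4) + (-1.4)·(-1.4)) / 4 = 35.2/4 = 8.8
  s[B,C] = ((3.6)·(3) + (-3.4)·(1) + (2.6)·(-3) + (-1.4)·(0) + (-1.4)·(-1)) / 4 = 1/4 = 0.25
  s[C,C] = ((3)·(3) + (1)·(1) + (-3)·(-3) + (0)·(0) + (-1)·(-1)) / 4 = 20/4 = 5
  Sample standard deviations s_i = √(s[i,i]):
  s(A) = √(5.3) = 2.3022
  s(B) = √(8.8) = 2.9665
  s(C) = √(5) = 2.2361

Step 3 — r_{ij} = s_{ij} / (s_i · s_j):
  r[A,A] = 1 (diagonal).
  r[A,B] = 5.2 / (2.3022 · 2.9665) = 5.2 / 6.8293 = 0.7614
  r[A,C] = -3 / (2.3022 · 2.2361) = -3 / 5.1478 = -0.5828
  r[B,B] = 1 (diagonal).
  r[B,C] = 0.25 / (2.9665 · 2.2361) = 0.25 / 6.6332 = 0.0377
  r[C,C] = 1 (diagonal).

R is symmetric with unit diagonal. Assembling:

R = [[1, 0.7614, -0.5828],
 [0.7614, 1, 0.0377],
 [-0.5828, 0.0377, 1]]


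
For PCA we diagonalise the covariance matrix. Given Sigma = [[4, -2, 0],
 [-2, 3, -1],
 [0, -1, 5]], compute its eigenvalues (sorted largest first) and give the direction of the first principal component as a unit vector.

Step 1 — characteristic polynomial p(λ) = det(λI - Sigma) = λ³ - tr·λ² + c_1·λ - det, where tr = trace, c_1 = sum of the principal 2×2 minors, det = det(Sigma):
  tr = 4 + 3 + 5 = 12,
  c_1 = (4·3 - (-2)²) + (4·5 - (0)²) + (3·5 - (-1)²) = 8 + 20 + 14 = 42,
  det = 4·(3·5 - (-1)²) - (-2)·((-2)·5 - (-1)·(0)) + (0)·((-2)·(-1) - 3·(0)) = 4·(14) - (-2)·(-10) + (0)·(2) = 36.
  So p(λ) = λ³ - 12λ² + 42λ - 36.
Step 2 — look for an integer root (rational root theorem: any rational root is an integer divisor of 36). Testing λ = 6:
  p(6) = 216 - 432 + 252 - 36 = 0  ✓
  Dividing out (λ - 6): p(λ) = (λ - 6)(λ² - 6λ + 6).
Step 3 — remaining eigenvalues from the quadratic λ² - 6λ + 6 = 0:
  Δ = 6² - 4·6 = 36 - 24 = 12,  λ = (6 ± √12)/2 = (6 ± 3.4641)/2 ≈ 4.7321 or 1.2679.
  Sorted: λ_1 = 6,  λ_2 = 4.7321,  λ_3 = 1.2679  (check: sum = 12 = tr ✓).

Step 4 — unit eigenvector for λ_1 = 6: v spans the null space of (Sigma - λ_1 I), whose rows are
  r_1 = (-2, -2, 0),  r_2 = (-2, -3, -1),  r_3 = (0, -1, -1).
  v is orthogonal to every row, so take v ∝ r_1 × r_2 = ((-2)·(-1) - (0)·(-3), (0)·(-2) - (-2)·(-1), (-2)·(-3) - (-2)·(-2)) = (2, -2, 2).
  Rescale (divide by 2): u = (1, -1, 1).
  ||u|| = √((1)² + (-1)² + (1)²) = √(3) ≈ 1.7321,  v_1 = u/||u|| ≈ (0.5774, -0.5774, 0.5774) (||v_1|| = 1).

λ_1 = 6,  λ_2 = 4.7321,  λ_3 = 1.2679;  v_1 ≈ (0.5774, -0.5774, 0.5774)


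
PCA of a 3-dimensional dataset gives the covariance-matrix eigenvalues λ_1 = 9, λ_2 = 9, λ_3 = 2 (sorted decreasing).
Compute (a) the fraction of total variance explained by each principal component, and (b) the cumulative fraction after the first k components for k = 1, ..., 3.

Step 1 — total variance = trace(Sigma) = Σ λ_i = 9 + 9 + 2 = 20.

Step 2 — fraction explained by component i = λ_i / Σ λ:
  PC1: 9/20 = 0.45
  PC2: 9/20 = 0.45
  PC3: 2/20 = 0.1

Step 3 — cumulative fraction after k components = (λ_1 + ... + λ_k) / Σ λ:
  k = 1: 9/20 = 0.45
  k = 2: (9 + 9)/20 = 18/20 = 0.9
  k = 3: (9 + 9 + 2)/20 = 20/20 = 1

Summary (fraction, with percent):

explained: PC1 0.45 (45%), PC2 0.45 (45%), PC3 0.1 (10%);  cumulative: 0.45, 0.9, 1


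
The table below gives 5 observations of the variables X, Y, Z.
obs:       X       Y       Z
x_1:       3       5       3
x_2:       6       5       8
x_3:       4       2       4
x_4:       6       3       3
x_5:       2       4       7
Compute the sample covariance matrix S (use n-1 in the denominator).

Step 1 — column means:
  mean(X) = (3 + 6 + 4 + 6 + 2) / 5 = 21/5 = 4.2
  mean(Y) = (5 + 5 + 2 + 3 + 4) / 5 = 19/5 = 3.8
  mean(Z) = (3 + 8 + 4 + 3 + 7) / 5 = 25/5 = 5

Step 2 — sample covariance S[i,j] = (1/(n-1)) · Σ_k (x_{k,i} - mean_i) · (x_{k,j} - mean_j), with n-1 = 4.
  S[X,X] = ((-1.2)·(-1.2) + (1.8)·(1.8) + (-0.2)·(-0.2) + (1.8)·(1.8) + (-2.2)·(-2.2)) / 4 = 12.8/4 = 3.2
  S[X,Y] = ((-1.2)·(1.2) + (1.8)·(1.2) + (-0.2)·(-1.8) + (1.8)·(-0.8) + (-2.2)·(0.2)) / 4 = -0.8/4 = -0.2
  S[X,Z] = ((-1.2)·(-2) + (1.8)·(3) + (-0.2)·(-1) + (1.8)·(-2) + (-2.2)·(2)) / 4 = 0/4 = 0
  S[Y,Y] = ((1.2)·(1.2) + (1.2)·(1.2) + (-1.8)·(-1.8) + (-0.8)·(-0.8) + (0.2)·(0.2)) / 4 = 6.8/4 = 1.7
  S[Y,Z] = ((1.2)·(-2) + (1.2)·(3) + (-1.8)·(-1) + (-0.8)·(-2) + (0.2)·(2)) / 4 = 5/4 = 1.25
  S[Z,Z] = ((-2)·(-2) + (3)·(3) + (-1)·(-1) + (-2)·(-2) + (2)·(2)) / 4 = 22/4 = 5.5

S is symmetric (S[j,i] = S[i,j]). Assembling:

S = [[3.2, -0.2, 0],
 [-0.2, 1.7, 1.25],
 [0, 1.25, 5.5]]


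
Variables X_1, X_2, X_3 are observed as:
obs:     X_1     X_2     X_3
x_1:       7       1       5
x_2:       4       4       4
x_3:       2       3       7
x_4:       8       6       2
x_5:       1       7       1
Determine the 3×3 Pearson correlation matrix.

Step 1 — column means:
  mean(X_1) = (7 + 4 + 2 + 8 + 1) / 5 = 22/5 = 4.4
  mean(X_2) = (1 + 4 + 3 + 6 + 7) / 5 = 21/5 = 4.2
  mean(X_3) = (5 + 4 + 7 + 2 + 1) / 5 = 19/5 = 3.8

Step 2 — sample variances and covariances s[i,j] = (1/(n-1)) · Σ_k (x_{k,i} - mean_i) · (x_{k,j} - mean_j), with n-1 = 4:
  s[X_1,X_1] = ((2.6)·(2.6) + (-0.4)·(-0.4) + (-2.4)·(-2.4) + (3.6)·(3.6) + (-3.4)·(-3.4)) / 4 = 37.2/4 = 9.3
  s[X_1,X_2] = ((2.6)·(-3.2) + (-0.4)·(-0.2) + (-2.4)·(-1.2) + (3.6)·(1.8) + (-3.4)·(2.8)) / 4 = -8.4/4 = -2.1
  s[X_1,X_3] = ((2.6)·(1.2) + (-0.4)·(0.2) + (-2.4)·(3.2) + (3.6)·(-1.8) + (-3.4)·(-2.8)) / 4 = -1.6/4 = -0.4
  s[X_2,X_2] = ((-3.2)·(-3.2) + (-0.2)·(-0.2) + (-1.2)·(-1.2) + (1.8)·(1.8) + (2.8)·(2.8)) / 4 = 22.8/4 = 5.7
  s[X_2,X_3] = ((-3.2)·(1.2) + (-0.2)·(0.2) + (-1.2)·(3.2) + (1.8)·(-1.8) + (2.8)·(-2.8)) / 4 = -18.8/4 = -4.7
  s[X_3,X_3] = ((1.2)·(1.2) + (0.2)·(0.2) + (3.2)·(3.2) + (-1.8)·(-1.8) + (-2.8)·(-2.8)) / 4 = 22.8/4 = 5.7
  Sample standard deviations s_i = √(s[i,i]):
  s(X_1) = √(9.3) = 3.0496
  s(X_2) = √(5.7) = 2.3875
  s(X_3) = √(5.7) = 2.3875

Step 3 — r_{ij} = s_{ij} / (s_i · s_j):
  r[X_1,X_1] = 1 (diagonal).
  r[X_1,X_2] = -2.1 / (3.0496 · 2.3875) = -2.1 / 7.2808 = -0.2884
  r[X_1,X_3] = -0.4 / (3.0496 · 2.3875) = -0.4 / 7.2808 = -0.0549
  r[X_2,X_2] = 1 (diagonal).
  r[X_2,X_3] = -4.7 / (2.3875 · 2.3875) = -4.7 / 5.7 = -0.8246
  r[X_3,X_3] = 1 (diagonal).

R is symmetric with unit diagonal. Assembling:

R = [[1, -0.2884, -0.0549],
 [-0.2884, 1, -0.8246],
 [-0.0549, -0.8246, 1]]


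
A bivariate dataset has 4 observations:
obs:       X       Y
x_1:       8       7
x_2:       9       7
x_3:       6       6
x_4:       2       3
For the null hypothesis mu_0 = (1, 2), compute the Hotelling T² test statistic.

Step 1 — sample mean vector:
  mean(X) = (8 + 9 + 6 + 2) / 4 = 25/4 = 6.25
  mean(Y) = (7 + 7 + 6 + 3) / 4 = 23/4 = 5.75
  x̄ = (6.25, 5.75),  deviation x̄ - mu_0 = (6.25, 5.75) - (1, 2) = (5.25, 3.75).

Step 2 — sample covariance matrix, S[i,j] = (1/(n-1)) · Σ_k (x_{k,i} - mean_i) · (x_{k,j} - mean_j), divisor n-1 = 3:
  S[X,X] = ((1.75)·(1.75) + (2.75)·(2.75) + (-0.25)·(-0.25) + (-4.25)·(-4.25)) / 3 = 28.75/3 = 9.5833
  S[X,Y] = ((1.75)·(1.25) + (2.75)·(1.25) + (-0.25)·(0.25) + (-4.25)·(-2.75)) / 3 = 17.25/3 = 5.75
  S[Y,Y] = ((1.25)·(1.25) + (1.25)·(1.25) + (0.25)·(0.25) + (-2.75)·(-2.75)) / 3 = 10.75/3 = 3.5833
  S = [[9.5833, 5.75],
 [5.75, 3.5833]].

Step 3 — invert S. det(S) = 9.5833·3.5833 - (5.75)² = 1.2778.
  S^{-1} = (1/det) · [[d, -b], [-b, a]] = [[2.8043, -4.5],
 [-4.5, 7.5]].

Step 4 — quadratic form (x̄ - mu_0)^T · S^{-1} · (x̄ - mu_0):
  S^{-1} · (x̄ - mu_0) = (-2.1522, 4.5),
  (x̄ - mu_0)^T · [...] = (5.25)·(-2.1522) + (3.75)·(4.5) = 5.5761.

Step 5 — scale by n: T² = 4 · 5.5761 = 22.3043.

T² ≈ 22.3043


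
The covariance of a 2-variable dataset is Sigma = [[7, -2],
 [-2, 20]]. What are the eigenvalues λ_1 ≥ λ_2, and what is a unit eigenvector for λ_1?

Step 1 — characteristic polynomial of 2×2 Sigma:
  det(Sigma - λI) = λ² - trace · λ + det = 0.
  trace = 7 + 20 = 27, det = 7·20 - (-2)² = 136.
Step 2 — discriminant:
  Δ = trace² - 4·det = 729 - 544 = 185.
Step 3 — eigenvalues:
  λ = (trace ± √Δ)/2 = (27 ± 13.6015)/2,
  λ_1 = 20.3007,  λ_2 = 6.6993.

Step 4 — unit eigenvector for λ_1: solve (Sigma - λ_1 I)v = 0. First row:
  (7 - 20.3007)·v_x + (-2)·v_y = 0, i.e. (-13.3007)·v_x + (-2)·v_y = 0,
  so v ∝ (b, λ_1 - a) = (-2, 13.3007); multiply by -1 so the first entry is positive: u = (2, -13.3007).
  ||u|| = √((2)² + (-13.3007)²) = √(180.9096) ≈ 13.4503,
  v_1 = u/||u|| ≈ (0.1487, -0.9889) (||v_1|| = 1).

λ_1 = 20.3007,  λ_2 = 6.6993;  v_1 ≈ (0.1487, -0.9889)


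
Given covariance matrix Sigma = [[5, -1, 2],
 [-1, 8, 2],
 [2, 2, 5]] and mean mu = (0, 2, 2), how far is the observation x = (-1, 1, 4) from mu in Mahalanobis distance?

Step 1 — centre the observation: (x - mu) = (-1, -1, 2).

Step 2 — invert Sigma (cofactor / det for 3×3, or solve directly):
  Sigma^{-1} = [[0.2667, 0.0667, -0.1333],
 [0.0667, 0.1556, -0.0889],
 [-0.1333, -0.0889, 0.2889]].

Step 3 — form the quadratic (x - mu)^T · Sigma^{-1} · (x - mu):
  Sigma^{-1} · (x - mu) = (-0.6, -0.4, 0.8).
  (x - mu)^T · [Sigma^{-1} · (x - mu)] = (-1)·(-0.6) + (-1)·(-0.4) + (2)·(0.8) = 2.6.

Step 4 — take square root: d = √(2.6) ≈ 1.6125.

d(x, mu) = √(2.6) ≈ 1.6125


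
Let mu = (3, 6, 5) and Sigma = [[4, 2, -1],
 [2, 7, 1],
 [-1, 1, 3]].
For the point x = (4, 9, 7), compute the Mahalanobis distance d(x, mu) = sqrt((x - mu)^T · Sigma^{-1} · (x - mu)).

Step 1 — centre the observation: (x - mu) = (1, 3, 2).

Step 2 — invert Sigma (cofactor / det for 3×3, or solve directly):
  Sigma^{-1} = [[0.3509, -0.1228, 0.1579],
 [-0.1228, 0.193, -0.1053],
 [0.1579, -0.1053, 0.4211]].

Step 3 — form the quadratic (x - mu)^T · Sigma^{-1} · (x - mu):
  Sigma^{-1} · (x - mu) = (0.2982, 0.2456, 0.6842).
  (x - mu)^T · [Sigma^{-1} · (x - mu)] = (1)·(0.2982) + (3)·(0.2456) + (2)·(0.6842) = 2.4035.

Step 4 — take square root: d = √(2.4035) ≈ 1.5503.

d(x, mu) = √(2.4035) ≈ 1.5503


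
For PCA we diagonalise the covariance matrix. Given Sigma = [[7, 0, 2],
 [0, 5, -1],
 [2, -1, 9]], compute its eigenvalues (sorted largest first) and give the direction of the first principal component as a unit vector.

Step 1 — characteristic polynomial p(λ) = det(λI - Sigma) = λ³ - tr·λ² + c_1·λ - det, where tr = trace, c_1 = sum of the principal 2×2 minors, det = det(Sigma):
  tr = 7 + 5 + 9 = 21,
  c_1 = (7·5 - (0)²) + (7·9 - (2)²) + (5·9 - (-1)²) = 35 + 59 + 44 = 138,
  det = 7·(5·9 - (-1)²) - (0)·((0)·9 - (-1)·(2)) + (2)·((0)·(-1) - 5·(2)) = 7·(44) - (0)·(2) + (2)·(-10) = 288.
  So p(λ) = λ³ - 21λ² + 138λ - 288.
Step 2 — look for an integer root (rational root theorem: any rational root is an integer divisor of 288). Testing λ = 6:
  p(6) = 216 - 756 + 828 - 288 = 0  ✓
  Dividing out (λ - 6): p(λ) = (λ - 6)(λ² - 15λ + 48).
Step 3 — remaining eigenvalues from the quadratic λ² - 15λ + 48 = 0:
  Δ = 15² - 4·48 = 225 - 192 = 33,  λ = (15 ± √33)/2 = (15 ± 5.7446)/2 ≈ 10.3723 or 4.6277.
  Sorted: λ_1 = 10.3723,  λ_2 = 6,  λ_3 = 4.6277  (check: sum = 21 = tr ✓).

Step 4 — unit eigenvector for λ_1 ≈ 10.3723: v spans the null space of (Sigma - λ_1 I), whose rows are
  r_1 = (-3.3723, 0, 2),  r_2 = (0, -5.3723, -1),  r_3 = (2, -1, -1.3723).
  v is orthogonal to every row, so take v ∝ r_1 × r_2 = ((0)·(-1) - (2)·(-5.3723), (2)·(0) - (-3.3723)·(-1), (-3.3723)·(-5.3723) - (0)·(0)) ≈ (10.7446, -3.3723, 18.1168).
  Let u = (10.7446, -3.3723, 18.1168).
  ||u|| = √((10.7446)² + (-3.3723)² + (18.1168)²) = √(455.0379) ≈ 21.3316,  v_1 = u/||u|| ≈ (0.5037, -0.1581, 0.8493) (||v_1|| = 1).

λ_1 = 10.3723,  λ_2 = 6,  λ_3 = 4.6277;  v_1 ≈ (0.5037, -0.1581, 0.8493)


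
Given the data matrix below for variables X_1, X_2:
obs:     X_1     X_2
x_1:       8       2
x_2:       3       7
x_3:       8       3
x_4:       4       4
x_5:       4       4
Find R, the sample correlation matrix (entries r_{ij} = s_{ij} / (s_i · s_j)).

Step 1 — column means:
  mean(X_1) = (8 + 3 + 8 + 4 + 4) / 5 = 27/5 = 5.4
  mean(X_2) = (2 + 7 + 3 + 4 + 4) / 5 = 20/5 = 4

Step 2 — sample variances and covariances s[i,j] = (1/(n-1)) · Σ_k (x_{k,i} - mean_i) · (x_{k,j} - mean_j), with n-1 = 4:
  s[X_1,X_1] = ((2.6)·(2.6) + (-2.4)·(-2.4) + (2.6)·(2.6) + (-1.4)·(-1.4) + (-1.4)·(-1.4)) / 4 = 23.2/4 = 5.8
  s[X_1,X_2] = ((2.6)·(-2) + (-2.4)·(3) + (2.6)·(-1) + (-1.4)·(0) + (-1.4)·(0)) / 4 = -15/4 = -3.75
  s[X_2,X_2] = ((-2)·(-2) + (3)·(3) + (-1)·(-1) + (0)·(0) + (0)·(0)) / 4 = 14/4 = 3.5
  Sample standard deviations s_i = √(s[i,i]):
  s(X_1) = √(5.8) = 2.4083
  s(X_2) = √(3.5) = 1.8708

Step 3 — r_{ij} = s_{ij} / (s_i · s_j):
  r[X_1,X_1] = 1 (diagonal).
  r[X_1,X_2] = -3.75 / (2.4083 · 1.8708) = -3.75 / 4.5056 = -0.8323
  r[X_2,X_2] = 1 (diagonal).

R is symmetric with unit diagonal. Assembling:

R = [[1, -0.8323],
 [-0.8323, 1]]


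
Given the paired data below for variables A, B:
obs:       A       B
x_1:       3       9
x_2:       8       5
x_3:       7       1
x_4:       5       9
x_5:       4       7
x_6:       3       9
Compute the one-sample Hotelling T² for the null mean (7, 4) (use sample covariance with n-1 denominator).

Step 1 — sample mean vector:
  mean(A) = (3 + 8 + 7 + 5 + 4 + 3) / 6 = 30/6 = 5
  mean(B) = (9 + 5 + 1 + 9 + 7 + 9) / 6 = 40/6 = 6.6667
  x̄ = (5, 6.6667),  deviation x̄ - mu_0 = (5, 6.6667) - (7, 4) = (-2, 2.6667).

Step 2 — sample covariance matrix, S[i,j] = (1/(n-1)) · Σ_k (x_{k,i} - mean_i) · (x_{k,j} - mean_j), divisor n-1 = 5:
  S[A,A] = ((-2)·(-2) + (3)·(3) + (2)·(2) + (0)·(0) + (-1)·(-1) + (-2)·(-2)) / 5 = 22/5 = 4.4
  S[A,B] = ((-2)·(2.3333) + (3)·(-1.6667) + (2)·(-5.6667) + (0)·(2.3333) + (-1)·(0.3333) + (-2)·(2.3333)) / 5 = -26/5 = -5.2
  S[B,B] = ((2.3333)·(2.3333) + (-1.6667)·(-1.6667) + (-5.6667)·(-5.6667) + (2.3333)·(2.3333) + (0.3333)·(0.3333) + (2.3333)·(2.3333)) / 5 = 51.3333/5 = 10.2667
  S = [[4.4, -5.2],
 [-5.2, 10.2667]].

Step 3 — invert S. det(S) = 4.4·10.2667 - (-5.2)² = 18.1333.
  S^{-1} = (1/det) · [[d, -b], [-b, a]] = [[0.5662, 0.2868],
 [0.2868, 0.2426]].

Step 4 — quadratic form (x̄ - mu_0)^T · S^{-1} · (x̄ - mu_0):
  S^{-1} · (x̄ - mu_0) = (-0.3676, 0.0735),
  (x̄ - mu_0)^T · [...] = (-2)·(-0.3676) + (2.6667)·(0.0735) = 0.9314.

Step 5 — scale by n: T² = 6 · 0.9314 = 5.5882.

T² ≈ 5.5882


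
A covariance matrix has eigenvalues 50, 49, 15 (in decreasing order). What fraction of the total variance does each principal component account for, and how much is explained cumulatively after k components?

Step 1 — total variance = trace(Sigma) = Σ λ_i = 50 + 49 + 15 = 114.

Step 2 — fraction explained by component i = λ_i / Σ λ:
  PC1: 50/114 = 0.4386
  PC2: 49/114 = 0.4298
  PC3: 15/114 = 0.1316

Step 3 — cumulative fraction after k components = (λ_1 + ... + λ_k) / Σ λ:
  k = 1: 50/114 = 0.4386
  k = 2: (50 + 49)/114 = 99/114 = 0.8684
  k = 3: (50 + 49 + 15)/114 = 114/114 = 1

Summary (fraction, with percent):

explained: PC1 0.4386 (43.86%), PC2 0.4298 (42.98%), PC3 0.1316 (13.16%);  cumulative: 0.4386, 0.8684, 1


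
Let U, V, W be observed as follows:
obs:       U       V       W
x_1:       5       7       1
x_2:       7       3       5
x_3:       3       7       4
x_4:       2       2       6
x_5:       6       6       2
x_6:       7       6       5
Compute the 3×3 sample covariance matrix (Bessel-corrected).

Step 1 — column means:
  mean(U) = (5 + 7 + 3 + 2 + 6 + 7) / 6 = 30/6 = 5
  mean(V) = (7 + 3 + 7 + 2 + 6 + 6) / 6 = 31/6 = 5.1667
  mean(W) = (1 + 5 + 4 + 6 + 2 + 5) / 6 = 23/6 = 3.8333

Step 2 — sample covariance S[i,j] = (1/(n-1)) · Σ_k (x_{k,i} - mean_i) · (x_{k,j} - mean_j), with n-1 = 5.
  S[U,U] = ((0)·(0) + (2)·(2) + (-2)·(-2) + (-3)·(-3) + (1)·(1) + (2)·(2)) / 5 = 22/5 = 4.4
  S[U,V] = ((0)·(1.8333) + (2)·(-2.1667) + (-2)·(1.8333) + (-3)·(-3.1667) + (1)·(0.8333) + (2)·(0.8333)) / 5 = 4/5 = 0.8
  S[U,W] = ((0)·(-2.8333) + (2)·(1.1667) + (-2)·(0.1667) + (-3)·(2.1667) + (1)·(-1.8333) + (2)·(1.1667)) / 5 = -4/5 = -0.8
  S[V,V] = ((1.8333)·(1.8333) + (-2.1667)·(-2.1667) + (1.8333)·(1.8333) + (-3.1667)·(-3.1667) + (0.8333)·(0.8333) + (0.8333)·(0.8333)) / 5 = 22.8333/5 = 4.5667
  S[V,W] = ((1.8333)·(-2.8333) + (-2.1667)·(1.1667) + (1.8333)·(0.1667) + (-3.1667)·(2.1667) + (0.8333)·(-1.8333) + (0.8333)·(1.1667)) / 5 = -14.8333/5 = -2.9667
  S[W,W] = ((-2.8333)·(-2.8333) + (1.1667)·(1.1667) + (0.1667)·(0.1667) + (2.1667)·(2.1667) + (-1.8333)·(-1.8333) + (1.1667)·(1.1667)) / 5 = 18.8333/5 = 3.7667

S is symmetric (S[j,i] = S[i,j]). Assembling:

S = [[4.4, 0.8, -0.8],
 [0.8, 4.5667, -2.9667],
 [-0.8, -2.9667, 3.7667]]


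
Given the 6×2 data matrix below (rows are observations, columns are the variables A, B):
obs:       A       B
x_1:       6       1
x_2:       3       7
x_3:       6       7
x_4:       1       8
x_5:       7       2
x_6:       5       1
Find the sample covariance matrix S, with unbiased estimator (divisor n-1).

Step 1 — column means:
  mean(A) = (6 + 3 + 6 + 1 + 7 + 5) / 6 = 28/6 = 4.6667
  mean(B) = (1 + 7 + 7 + 8 + 2 + 1) / 6 = 26/6 = 4.3333

Step 2 — sample covariance S[i,j] = (1/(n-1)) · Σ_k (x_{k,i} - mean_i) · (x_{k,j} - mean_j), with n-1 = 5.
  S[A,A] = ((1.3333)·(1.3333) + (-1.6667)·(-1.6667) + (1.3333)·(1.3333) + (-3.6667)·(-3.6667) + (2.3333)·(2.3333) + (0.3333)·(0.3333)) / 5 = 25.3333/5 = 5.0667
  S[A,B] = ((1.3333)·(-3.3333) + (-1.6667)·(2.6667) + (1.3333)·(2.6667) + (-3.6667)·(3.6667) + (2.3333)·(-2.3333) + (0.3333)·(-3.3333)) / 5 = -25.3333/5 = -5.0667
  S[B,B] = ((-3.3333)·(-3.3333) + (2.6667)·(2.6667) + (2.6667)·(2.6667) + (3.6667)·(3.6667) + (-2.3333)·(-2.3333) + (-3.3333)·(-3.3333)) / 5 = 55.3333/5 = 11.0667

S is symmetric (S[j,i] = S[i,j]). Assembling:

S = [[5.0667, -5.0667],
 [-5.0667, 11.0667]]


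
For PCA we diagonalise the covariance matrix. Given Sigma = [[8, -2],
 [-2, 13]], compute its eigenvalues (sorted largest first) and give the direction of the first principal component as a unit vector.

Step 1 — characteristic polynomial of 2×2 Sigma:
  det(Sigma - λI) = λ² - trace · λ + det = 0.
  trace = 8 + 13 = 21, det = 8·13 - (-2)² = 100.
Step 2 — discriminant:
  Δ = trace² - 4·det = 441 - 400 = 41.
Step 3 — eigenvalues:
  λ = (trace ± √Δ)/2 = (21 ± 6.4031)/2,
  λ_1 = 13.7016,  λ_2 = 7.2984.

Step 4 — unit eigenvector for λ_1: solve (Sigma - λ_1 I)v = 0. First row:
  (8 - 13.7016)·v_x + (-2)·v_y = 0, i.e. (-5.7016)·v_x + (-2)·v_y = 0,
  so v ∝ (b, λ_1 - a) = (-2, 5.7016); multiply by -1 so the first entry is positive: u = (2, -5.7016).
  ||u|| = √((2)² + (-5.7016)²) = √(36.5078) ≈ 6.0422,
  v_1 = u/||u|| ≈ (0.331, -0.9436) (||v_1|| = 1).

λ_1 = 13.7016,  λ_2 = 7.2984;  v_1 ≈ (0.331, -0.9436)


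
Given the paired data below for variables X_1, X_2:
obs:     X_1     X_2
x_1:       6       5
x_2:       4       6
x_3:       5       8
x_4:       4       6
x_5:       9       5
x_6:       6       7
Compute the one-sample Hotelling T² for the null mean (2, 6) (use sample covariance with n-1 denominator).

Step 1 — sample mean vector:
  mean(X_1) = (6 + 4 + 5 + 4 + 9 + 6) / 6 = 34/6 = 5.6667
  mean(X_2) = (5 + 6 + 8 + 6 + 5 + 7) / 6 = 37/6 = 6.1667
  x̄ = (5.6667, 6.1667),  deviation x̄ - mu_0 = (5.6667, 6.1667) - (2, 6) = (3.6667, 0.1667).

Step 2 — sample covariance matrix, S[i,j] = (1/(n-1)) · Σ_k (x_{k,i} - mean_i) · (x_{k,j} - mean_j), divisor n-1 = 5:
  S[X_1,X_1] = ((0.3333)·(0.3333) + (-1.6667)·(-1.6667) + (-0.6667)·(-0.6667) + (-1.6667)·(-1.6667) + (3.3333)·(3.3333) + (0.3333)·(0.3333)) / 5 = 17.3333/5 = 3.4667
  S[X_1,X_2] = ((0.3333)·(-1.1667) + (-1.6667)·(-0.1667) + (-0.6667)·(1.8333) + (-1.6667)·(-0.1667) + (3.3333)·(-1.1667) + (0.3333)·(0.8333)) / 5 = -4.6667/5 = -0.9333
  S[X_2,X_2] = ((-1.1667)·(-1.1667) + (-0.1667)·(-0.1667) + (1.8333)·(1.8333) + (-0.1667)·(-0.1667) + (-1.1667)·(-1.1667) + (0.8333)·(0.8333)) / 5 = 6.8333/5 = 1.3667
  S = [[3.4667, -0.9333],
 [-0.9333, 1.3667]].

Step 3 — invert S. det(S) = 3.4667·1.3667 - (-0.9333)² = 3.8667.
  S^{-1} = (1/det) · [[d, -b], [-b, a]] = [[0.3534, 0.2414],
 [0.2414, 0.8966]].

Step 4 — quadratic form (x̄ - mu_0)^T · S^{-1} · (x̄ - mu_0):
  S^{-1} · (x̄ - mu_0) = (1.3362, 1.0345),
  (x̄ - mu_0)^T · [...] = (3.6667)·(1.3362) + (0.1667)·(1.0345) = 5.0718.

Step 5 — scale by n: T² = 6 · 5.0718 = 30.431.

T² ≈ 30.431


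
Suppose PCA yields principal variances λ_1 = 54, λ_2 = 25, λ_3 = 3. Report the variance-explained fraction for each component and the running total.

Step 1 — total variance = trace(Sigma) = Σ λ_i = 54 + 25 + 3 = 82.

Step 2 — fraction explained by component i = λ_i / Σ λ:
  PC1: 54/82 = 0.6585
  PC2: 25/82 = 0.3049
  PC3: 3/82 = 0.0366

Step 3 — cumulative fraction after k components = (λ_1 + ... + λ_k) / Σ λ:
  k = 1: 54/82 = 0.6585
  k = 2: (54 + 25)/82 = 79/82 = 0.9634
  k = 3: (54 + 25 + 3)/82 = 82/82 = 1

Summary (fraction, with percent):

explained: PC1 0.6585 (65.85%), PC2 0.3049 (30.49%), PC3 0.0366 (3.66%);  cumulative: 0.6585, 0.9634, 1


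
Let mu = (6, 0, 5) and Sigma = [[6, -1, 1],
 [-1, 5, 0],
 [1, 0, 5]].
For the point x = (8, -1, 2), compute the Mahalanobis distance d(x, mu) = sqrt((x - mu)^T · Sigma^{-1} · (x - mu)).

Step 1 — centre the observation: (x - mu) = (2, -1, -3).

Step 2 — invert Sigma (cofactor / det for 3×3, or solve directly):
  Sigma^{-1} = [[0.1786, 0.0357, -0.0357],
 [0.0357, 0.2071, -0.0071],
 [-0.0357, -0.0071, 0.2071]].

Step 3 — form the quadratic (x - mu)^T · Sigma^{-1} · (x - mu):
  Sigma^{-1} · (x - mu) = (0.4286, -0.1143, -0.6857).
  (x - mu)^T · [Sigma^{-1} · (x - mu)] = (2)·(0.4286) + (-1)·(-0.1143) + (-3)·(-0.6857) = 3.0286.

Step 4 — take square root: d = √(3.0286) ≈ 1.7403.

d(x, mu) = √(3.0286) ≈ 1.7403


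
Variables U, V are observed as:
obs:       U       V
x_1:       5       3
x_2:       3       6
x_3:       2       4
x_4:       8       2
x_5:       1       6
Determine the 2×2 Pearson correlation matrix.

Step 1 — column means:
  mean(U) = (5 + 3 + 2 + 8 + 1) / 5 = 19/5 = 3.8
  mean(V) = (3 + 6 + 4 + 2 + 6) / 5 = 21/5 = 4.2

Step 2 — sample variances and covariances s[i,j] = (1/(n-1)) · Σ_k (x_{k,i} - mean_i) · (x_{k,j} - mean_j), with n-1 = 4:
  s[U,U] = ((1.2)·(1.2) + (-0.8)·(-0.8) + (-1.8)·(-1.8) + (4.2)·(4.2) + (-2.8)·(-2.8)) / 4 = 30.8/4 = 7.7
  s[U,V] = ((1.2)·(-1.2) + (-0.8)·(1.8) + (-1.8)·(-0.2) + (4.2)·(-2.2) + (-2.8)·(1.8)) / 4 = -16.8/4 = -4.2
  s[V,V] = ((-1.2)·(-1.2) + (1.8)·(1.8) + (-0.2)·(-0.2) + (-2.2)·(-2.2) + (1.8)·(1.8)) / 4 = 12.8/4 = 3.2
  Sample standard deviations s_i = √(s[i,i]):
  s(U) = √(7.7) = 2.7749
  s(V) = √(3.2) = 1.7889

Step 3 — r_{ij} = s_{ij} / (s_i · s_j):
  r[U,U] = 1 (diagonal).
  r[U,V] = -4.2 / (2.7749 · 1.7889) = -4.2 / 4.9639 = -0.8461
  r[V,V] = 1 (diagonal).

R is symmetric with unit diagonal. Assembling:

R = [[1, -0.8461],
 [-0.8461, 1]]


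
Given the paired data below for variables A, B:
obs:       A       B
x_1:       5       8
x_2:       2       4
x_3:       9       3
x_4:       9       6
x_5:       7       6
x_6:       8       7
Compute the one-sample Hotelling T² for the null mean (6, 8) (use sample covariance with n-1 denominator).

Step 1 — sample mean vector:
  mean(A) = (5 + 2 + 9 + 9 + 7 + 8) / 6 = 40/6 = 6.6667
  mean(B) = (8 + 4 + 3 + 6 + 6 + 7) / 6 = 34/6 = 5.6667
  x̄ = (6.6667, 5.6667),  deviation x̄ - mu_0 = (6.6667, 5.6667) - (6, 8) = (0.6667, -2.3333).

Step 2 — sample covariance matrix, S[i,j] = (1/(n-1)) · Σ_k (x_{k,i} - mean_i) · (x_{k,j} - mean_j), divisor n-1 = 5:
  S[A,A] = ((-1.6667)·(-1.6667) + (-4.6667)·(-4.6667) + (2.3333)·(2.3333) + (2.3333)·(2.3333) + (0.3333)·(0.3333) + (1.3333)·(1.3333)) / 5 = 37.3333/5 = 7.4667
  S[A,B] = ((-1.6667)·(2.3333) + (-4.6667)·(-1.6667) + (2.3333)·(-2.6667) + (2.3333)·(0.3333) + (0.3333)·(0.3333) + (1.3333)·(1.3333)) / 5 = 0.3333/5 = 0.0667
  S[B,B] = ((2.3333)·(2.3333) + (-1.6667)·(-1.6667) + (-2.6667)·(-2.6667) + (0.3333)·(0.3333) + (0.3333)·(0.3333) + (1.3333)·(1.3333)) / 5 = 17.3333/5 = 3.4667
  S = [[7.4667, 0.0667],
 [0.0667, 3.4667]].

Step 3 — invert S. det(S) = 7.4667·3.4667 - (0.0667)² = 25.88.
  S^{-1} = (1/det) · [[d, -b], [-b, a]] = [[0.134, -0.0026],
 [-0.0026, 0.2885]].

Step 4 — quadratic form (x̄ - mu_0)^T · S^{-1} · (x̄ - mu_0):
  S^{-1} · (x̄ - mu_0) = (0.0953, -0.6749),
  (x̄ - mu_0)^T · [...] = (0.6667)·(0.0953) + (-2.3333)·(-0.6749) = 1.6383.

Step 5 — scale by n: T² = 6 · 1.6383 = 9.83.

T² ≈ 9.83


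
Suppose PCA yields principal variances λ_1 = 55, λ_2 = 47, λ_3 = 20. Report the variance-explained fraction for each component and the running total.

Step 1 — total variance = trace(Sigma) = Σ λ_i = 55 + 47 + 20 = 122.

Step 2 — fraction explained by component i = λ_i / Σ λ:
  PC1: 55/122 = 0.4508
  PC2: 47/122 = 0.3852
  PC3: 20/122 = 0.1639

Step 3 — cumulative fraction after k components = (λ_1 + ... + λ_k) / Σ λ:
  k = 1: 55/122 = 0.4508
  k = 2: (55 + 47)/122 = 102/122 = 0.8361
  k = 3: (55 + 47 + 20)/122 = 122/122 = 1

Summary (fraction, with percent):

explained: PC1 0.4508 (45.08%), PC2 0.3852 (38.52%), PC3 0.1639 (16.39%);  cumulative: 0.4508, 0.8361, 1


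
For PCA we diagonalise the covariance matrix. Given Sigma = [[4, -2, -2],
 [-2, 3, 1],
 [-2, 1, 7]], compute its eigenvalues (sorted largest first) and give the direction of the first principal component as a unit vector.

Step 1 — characteristic polynomial p(λ) = det(λI - Sigma) = λ³ - tr·λ² + c_1·λ - det, where tr = trace, c_1 = sum of the principal 2×2 minors, det = det(Sigma):
  tr = 4 + 3 + 7 = 14,
  c_1 = (4·3 - (-2)²) + (4·7 - (-2)²) + (3·7 - (1)²) = 8 + 24 + 20 = 52,
  det = 4·(3·7 - (1)²) - (-2)·((-2)·7 - (1)·(-2)) + (-2)·((-2)·(1) - 3·(-2)) = 4·(20) - (-2)·(-12) + (-2)·(4) = 48.
  So p(λ) = λ³ - 14λ² + 52λ - 48.
Step 2 — look for an integer root (rational root theorem: any rational root is an integer divisor of 48). Testing λ = 4:
  p(4) = 64 - 224 + 208 - 48 = 0  ✓
  Dividing out (λ - 4): p(λ) = (λ - 4)(λ² - 10λ + 12).
Step 3 — remaining eigenvalues from the quadratic λ² - 10λ + 12 = 0:
  Δ = 10² - 4·12 = 100 - 48 = 52,  λ = (10 ± √52)/2 = (10 ± 7.2111)/2 ≈ 8.6056 or 1.3944.
  Sorted: λ_1 = 8.6056,  λ_2 = 4,  λ_3 = 1.3944  (check: sum = 14 = tr ✓).

Step 4 — unit eigenvector for λ_1 ≈ 8.6056: v spans the null space of (Sigma - λ_1 I), whose rows are
  r_1 = (-4.6056, -2, -2),  r_2 = (-2, -5.6056, 1),  r_3 = (-2, 1, -1.6056).
  v is orthogonal to every row, so take v ∝ r_1 × r_2 = ((-2)·(1) - (-2)·(-5.6056), (-2)·(-2) - (-4.6056)·(1), (-4.6056)·(-5.6056) - (-2)·(-2)) ≈ (-13.2111, 8.6056, 21.8167).
  Rescale (multiply by -1 so the first nonzero entry is positive): u = (13.2111, -8.6056, -21.8167).
  ||u|| = √((13.2111)² + (-8.6056)² + (-21.8167)²) = √(724.5551) ≈ 26.9176,  v_1 = u/||u|| ≈ (0.4908, -0.3197, -0.8105) (||v_1|| = 1).

λ_1 = 8.6056,  λ_2 = 4,  λ_3 = 1.3944;  v_1 ≈ (0.4908, -0.3197, -0.8105)


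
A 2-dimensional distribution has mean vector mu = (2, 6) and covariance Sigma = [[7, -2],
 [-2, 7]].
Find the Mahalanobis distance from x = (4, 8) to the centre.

Step 1 — centre the observation: (x - mu) = (2, 2).

Step 2 — invert Sigma. det(Sigma) = 7·7 - (-2)² = 45.
  Sigma^{-1} = (1/det) · [[d, -b], [-b, a]] = [[0.1556, 0.0444],
 [0.0444, 0.1556]].

Step 3 — form the quadratic (x - mu)^T · Sigma^{-1} · (x - mu):
  Sigma^{-1} · (x - mu) = (0.4, 0.4).
  (x - mu)^T · [Sigma^{-1} · (x - mu)] = (2)·(0.4) + (2)·(0.4) = 1.6.

Step 4 — take square root: d = √(1.6) ≈ 1.2649.

d(x, mu) = √(1.6) ≈ 1.2649


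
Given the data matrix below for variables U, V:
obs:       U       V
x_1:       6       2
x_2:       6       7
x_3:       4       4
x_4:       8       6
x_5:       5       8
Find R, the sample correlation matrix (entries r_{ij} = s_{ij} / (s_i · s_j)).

Step 1 — column means:
  mean(U) = (6 + 6 + 4 + 8 + 5) / 5 = 29/5 = 5.8
  mean(V) = (2 + 7 + 4 + 6 + 8) / 5 = 27/5 = 5.4

Step 2 — sample variances and covariances s[i,j] = (1/(n-1)) · Σ_k (x_{k,i} - mean_i) · (x_{k,j} - mean_j), with n-1 = 4:
  s[U,U] = ((0.2)·(0.2) + (0.2)·(0.2) + (-1.8)·(-1.8) + (2.2)·(2.2) + (-0.8)·(-0.8)) / 4 = 8.8/4 = 2.2
  s[U,V] = ((0.2)·(-3.4) + (0.2)·(1.6) + (-1.8)·(-1.4) + (2.2)·(0.6) + (-0.8)·(2.6)) / 4 = 1.4/4 = 0.35
  s[V,V] = ((-3.4)·(-3.4) + (1.6)·(1.6) + (-1.4)·(-1.4) + (0.6)·(0.6) + (2.6)·(2.6)) / 4 = 23.2/4 = 5.8
  Sample standard deviations s_i = √(s[i,i]):
  s(U) = √(2.2) = 1.4832
  s(V) = √(5.8) = 2.4083

Step 3 — r_{ij} = s_{ij} / (s_i · s_j):
  r[U,U] = 1 (diagonal).
  r[U,V] = 0.35 / (1.4832 · 2.4083) = 0.35 / 3.5721 = 0.098
  r[V,V] = 1 (diagonal).

R is symmetric with unit diagonal. Assembling:

R = [[1, 0.098],
 [0.098, 1]]


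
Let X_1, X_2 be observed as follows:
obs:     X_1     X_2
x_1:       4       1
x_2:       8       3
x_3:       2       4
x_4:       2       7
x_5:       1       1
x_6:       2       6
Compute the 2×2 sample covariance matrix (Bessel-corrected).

Step 1 — column means:
  mean(X_1) = (4 + 8 + 2 + 2 + 1 + 2) / 6 = 19/6 = 3.1667
  mean(X_2) = (1 + 3 + 4 + 7 + 1 + 6) / 6 = 22/6 = 3.6667

Step 2 — sample covariance S[i,j] = (1/(n-1)) · Σ_k (x_{k,i} - mean_i) · (x_{k,j} - mean_j), with n-1 = 5.
  S[X_1,X_1] = ((0.8333)·(0.8333) + (4.8333)·(4.8333) + (-1.1667)·(-1.1667) + (-1.1667)·(-1.1667) + (-2.1667)·(-2.1667) + (-1.1667)·(-1.1667)) / 5 = 32.8333/5 = 6.5667
  S[X_1,X_2] = ((0.8333)·(-2.6667) + (4.8333)·(-0.6667) + (-1.1667)·(0.3333) + (-1.1667)·(3.3333) + (-2.1667)·(-2.6667) + (-1.1667)·(2.3333)) / 5 = -6.6667/5 = -1.3333
  S[X_2,X_2] = ((-2.6667)·(-2.6667) + (-0.6667)·(-0.6667) + (0.3333)·(0.3333) + (3.3333)·(3.3333) + (-2.6667)·(-2.6667) + (2.3333)·(2.3333)) / 5 = 31.3333/5 = 6.2667

S is symmetric (S[j,i] = S[i,j]). Assembling:

S = [[6.5667, -1.3333],
 [-1.3333, 6.2667]]


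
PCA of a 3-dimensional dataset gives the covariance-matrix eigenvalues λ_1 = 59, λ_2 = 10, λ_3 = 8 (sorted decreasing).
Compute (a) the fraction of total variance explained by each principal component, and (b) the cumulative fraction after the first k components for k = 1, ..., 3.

Step 1 — total variance = trace(Sigma) = Σ λ_i = 59 + 10 + 8 = 77.

Step 2 — fraction explained by component i = λ_i / Σ λ:
  PC1: 59/77 = 0.7662
  PC2: 10/77 = 0.1299
  PC3: 8/77 = 0.1039

Step 3 — cumulative fraction after k components = (λ_1 + ... + λ_k) / Σ λ:
  k = 1: 59/77 = 0.7662
  k = 2: (59 + 10)/77 = 69/77 = 0.8961
  k = 3: (59 + 10 + 8)/77 = 77/77 = 1

Summary (fraction, with percent):

explained: PC1 0.7662 (76.62%), PC2 0.1299 (12.99%), PC3 0.1039 (10.39%);  cumulative: 0.7662, 0.8961, 1


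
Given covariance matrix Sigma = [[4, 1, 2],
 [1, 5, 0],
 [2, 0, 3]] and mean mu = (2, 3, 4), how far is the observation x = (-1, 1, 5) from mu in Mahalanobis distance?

Step 1 — centre the observation: (x - mu) = (-3, -2, 1).

Step 2 — invert Sigma (cofactor / det for 3×3, or solve directly):
  Sigma^{-1} = [[0.4054, -0.0811, -0.2703],
 [-0.0811, 0.2162, 0.0541],
 [-0.2703, 0.0541, 0.5135]].

Step 3 — form the quadratic (x - mu)^T · Sigma^{-1} · (x - mu):
  Sigma^{-1} · (x - mu) = (-1.3243, -0.1351, 1.2162).
  (x - mu)^T · [Sigma^{-1} · (x - mu)] = (-3)·(-1.3243) + (-2)·(-0.1351) + (1)·(1.2162) = 5.4595.

Step 4 — take square root: d = √(5.4595) ≈ 2.3365.

d(x, mu) = √(5.4595) ≈ 2.3365


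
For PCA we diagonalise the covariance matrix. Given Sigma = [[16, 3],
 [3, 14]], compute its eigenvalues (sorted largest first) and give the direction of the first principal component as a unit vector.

Step 1 — characteristic polynomial of 2×2 Sigma:
  det(Sigma - λI) = λ² - trace · λ + det = 0.
  trace = 16 + 14 = 30, det = 16·14 - (3)² = 215.
Step 2 — discriminant:
  Δ = trace² - 4·det = 900 - 860 = 40.
Step 3 — eigenvalues:
  λ = (trace ± √Δ)/2 = (30 ± 6.3246)/2,
  λ_1 = 18.1623,  λ_2 = 11.8377.

Step 4 — unit eigenvector for λ_1: solve (Sigma - λ_1 I)v = 0. First row:
  (16 - 18.1623)·v_x + (3)·v_y = 0, i.e. (-2.1623)·v_x + (3)·v_y = 0,
  so v ∝ (b, λ_1 - a) = (3, 2.1623) = u.
  ||u|| = √((3)² + (2.1623)²) = √(13.6754) ≈ 3.698,
  v_1 = u/||u|| ≈ (0.8112, 0.5847) (||v_1|| = 1).

λ_1 = 18.1623,  λ_2 = 11.8377;  v_1 ≈ (0.8112, 0.5847)


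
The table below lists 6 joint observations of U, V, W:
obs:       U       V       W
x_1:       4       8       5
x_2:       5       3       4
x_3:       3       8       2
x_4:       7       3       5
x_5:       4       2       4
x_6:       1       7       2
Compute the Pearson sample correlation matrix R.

Step 1 — column means:
  mean(U) = (4 + 5 + 3 + 7 + 4 + 1) / 6 = 24/6 = 4
  mean(V) = (8 + 3 + 8 + 3 + 2 + 7) / 6 = 31/6 = 5.1667
  mean(W) = (5 + 4 + 2 + 5 + 4 + 2) / 6 = 22/6 = 3.6667

Step 2 — sample variances and covariances s[i,j] = (1/(n-1)) · Σ_k (x_{k,i} - mean_i) · (x_{k,j} - mean_j), with n-1 = 5:
  s[U,U] = ((0)·(0) + (1)·(1) + (-1)·(-1) + (3)·(3) + (0)·(0) + (-3)·(-3)) / 5 = 20/5 = 4
  s[U,V] = ((0)·(2.8333) + (1)·(-2.1667) + (-1)·(2.8333) + (3)·(-2.1667) + (0)·(-3.1667) + (-3)·(1.8333)) / 5 = -17/5 = -3.4
  s[U,W] = ((0)·(1.3333) + (1)·(0.3333) + (-1)·(-1.6667) + (3)·(1.3333) + (0)·(0.3333) + (-3)·(-1.6667)) / 5 = 11/5 = 2.2
  s[V,V] = ((2.8333)·(2.8333) + (-2.1667)·(-2.1667) + (2.8333)·(2.8333) + (-2.1667)·(-2.1667) + (-3.1667)·(-3.1667) + (1.8333)·(1.8333)) / 5 = 38.8333/5 = 7.7667
  s[V,W] = ((2.8333)·(1.3333) + (-2.1667)·(0.3333) + (2.8333)·(-1.6667) + (-2.1667)·(1.3333) + (-3.1667)·(0.3333) + (1.8333)·(-1.6667)) / 5 = -8.6667/5 = -1.7333
  s[W,W] = ((1.3333)·(1.3333) + (0.3333)·(0.3333) + (-1.6667)·(-1.6667) + (1.3333)·(1.3333) + (0.3333)·(0.3333) + (-1.6667)·(-1.6667)) / 5 = 9.3333/5 = 1.8667
  Sample standard deviations s_i = √(s[i,i]):
  s(U) = √(4) = 2
  s(V) = √(7.7667) = 2.7869
  s(W) = √(1.8667) = 1.3663

Step 3 — r_{ij} = s_{ij} / (s_i · s_j):
  r[U,U] = 1 (diagonal).
  r[U,V] = -3.4 / (2 · 2.7869) = -3.4 / 5.5737 = -0.61
  r[U,W] = 2.2 / (2 · 1.3663) = 2.2 / 2.7325 = 0.8051
  r[V,V] = 1 (diagonal).
  r[V,W] = -1.7333 / (2.7869 · 1.3663) = -1.7333 / 3.8076 = -0.4552
  r[W,W] = 1 (diagonal).

R is symmetric with unit diagonal. Assembling:

R = [[1, -0.61, 0.8051],
 [-0.61, 1, -0.4552],
 [0.8051, -0.4552, 1]]


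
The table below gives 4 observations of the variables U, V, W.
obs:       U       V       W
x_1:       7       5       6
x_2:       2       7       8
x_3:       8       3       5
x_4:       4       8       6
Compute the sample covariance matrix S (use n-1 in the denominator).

Step 1 — column means:
  mean(U) = (7 + 2 + 8 + 4) / 4 = 21/4 = 5.25
  mean(V) = (5 + 7 + 3 + 8) / 4 = 23/4 = 5.75
  mean(W) = (6 + 8 + 5 + 6) / 4 = 25/4 = 6.25

Step 2 — sample covariance S[i,j] = (1/(n-1)) · Σ_k (x_{k,i} - mean_i) · (x_{k,j} - mean_j), with n-1 = 3.
  S[U,U] = ((1.75)·(1.75) + (-3.25)·(-3.25) + (2.75)·(2.75) + (-1.25)·(-1.25)) / 3 = 22.75/3 = 7.5833
  S[U,V] = ((1.75)·(-0.75) + (-3.25)·(1.25) + (2.75)·(-2.75) + (-1.25)·(2.25)) / 3 = -15.75/3 = -5.25
  S[U,W] = ((1.75)·(-0.25) + (-3.25)·(1.75) + (2.75)·(-1.25) + (-1.25)·(-0.25)) / 3 = -9.25/3 = -3.0833
  S[V,V] = ((-0.75)·(-0.75) + (1.25)·(1.25) + (-2.75)·(-2.75) + (2.25)·(2.25)) / 3 = 14.75/3 = 4.9167
  S[V,W] = ((-0.75)·(-0.25) + (1.25)·(1.75) + (-2.75)·(-1.25) + (2.25)·(-0.25)) / 3 = 5.25/3 = 1.75
  S[W,W] = ((-0.25)·(-0.25) + (1.75)·(1.75) + (-1.25)·(-1.25) + (-0.25)·(-0.25)) / 3 = 4.75/3 = 1.5833

S is symmetric (S[j,i] = S[i,j]). Assembling:

S = [[7.5833, -5.25, -3.0833],
 [-5.25, 4.9167, 1.75],
 [-3.0833, 1.75, 1.5833]]
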